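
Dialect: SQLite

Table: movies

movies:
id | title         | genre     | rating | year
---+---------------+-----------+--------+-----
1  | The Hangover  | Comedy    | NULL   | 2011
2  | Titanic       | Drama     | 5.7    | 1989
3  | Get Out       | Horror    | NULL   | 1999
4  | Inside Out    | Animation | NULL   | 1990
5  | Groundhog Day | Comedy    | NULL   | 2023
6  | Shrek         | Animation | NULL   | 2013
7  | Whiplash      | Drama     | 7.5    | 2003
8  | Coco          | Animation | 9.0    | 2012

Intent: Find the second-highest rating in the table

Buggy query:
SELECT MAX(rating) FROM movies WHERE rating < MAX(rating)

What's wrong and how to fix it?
Bug: The inner MAX is an aggregate inside WHERE, which is not allowed

Fix: Put the inner MAX in a scalar subquery

Corrected query:
SELECT MAX(rating) FROM movies WHERE rating < (SELECT MAX(rating) FROM movies)

Result:
MAX(rating)
-----------
7.5        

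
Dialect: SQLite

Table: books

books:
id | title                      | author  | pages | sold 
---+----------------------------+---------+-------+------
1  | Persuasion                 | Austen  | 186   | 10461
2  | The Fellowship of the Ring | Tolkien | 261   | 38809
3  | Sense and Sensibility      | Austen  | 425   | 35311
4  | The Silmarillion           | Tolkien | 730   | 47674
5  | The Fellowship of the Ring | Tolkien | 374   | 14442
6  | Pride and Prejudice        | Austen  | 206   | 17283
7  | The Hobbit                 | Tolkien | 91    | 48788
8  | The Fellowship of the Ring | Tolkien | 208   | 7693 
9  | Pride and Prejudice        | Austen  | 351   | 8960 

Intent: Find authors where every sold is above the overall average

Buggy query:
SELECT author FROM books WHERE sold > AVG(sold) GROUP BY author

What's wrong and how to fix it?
Bug: WHERE evaluates per row before aggregation, so AVG() is unavailable

Fix: Compute the overall average in a scalar subquery and compare each group's MIN against it in HAVING

Corrected query:
SELECT author FROM books GROUP BY author HAVING MIN(sold) > (SELECT AVG(sold) FROM books)

Result:
(no rows)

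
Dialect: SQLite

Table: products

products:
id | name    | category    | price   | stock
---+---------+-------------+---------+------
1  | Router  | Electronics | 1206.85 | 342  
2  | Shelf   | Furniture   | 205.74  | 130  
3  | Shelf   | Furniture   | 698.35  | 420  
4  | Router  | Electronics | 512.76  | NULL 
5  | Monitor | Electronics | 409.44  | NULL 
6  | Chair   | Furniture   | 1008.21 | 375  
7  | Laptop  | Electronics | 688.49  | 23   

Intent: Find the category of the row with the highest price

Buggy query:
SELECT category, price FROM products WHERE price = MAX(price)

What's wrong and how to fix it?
Bug: WHERE is evaluated per row; an aggregate over the whole table isn't defined there

Fix: Use a subquery: WHERE price = (SELECT MAX(price) FROM products)

Corrected query:
SELECT category, price FROM products WHERE price = (SELECT MAX(price) FROM products)

Result:
category    | price  
------------+--------
Electronics | 1206.85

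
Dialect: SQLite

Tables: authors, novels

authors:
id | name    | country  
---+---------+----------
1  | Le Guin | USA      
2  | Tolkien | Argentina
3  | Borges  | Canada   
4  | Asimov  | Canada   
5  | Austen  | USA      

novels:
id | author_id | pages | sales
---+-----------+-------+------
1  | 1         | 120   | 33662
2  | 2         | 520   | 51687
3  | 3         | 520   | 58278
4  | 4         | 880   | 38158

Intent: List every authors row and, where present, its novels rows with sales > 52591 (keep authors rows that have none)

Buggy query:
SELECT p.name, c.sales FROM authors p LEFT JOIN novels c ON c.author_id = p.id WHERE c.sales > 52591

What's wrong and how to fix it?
Bug: Filtering c.sales in WHERE discards the NULL rows produced by LEFT JOIN, turning it into an inner join

Fix: Put 'c.sales > 52591' in the JOIN's ON clause instead of WHERE

Corrected query:
SELECT p.name, c.sales FROM authors p LEFT JOIN novels c ON c.author_id = p.id AND c.sales > 52591

Result:
name    | sales
--------+------
Le Guin | NULL 
Tolkien | NULL 
Borges  | 58278
Asimov  | NULL 
Austen  | NULL 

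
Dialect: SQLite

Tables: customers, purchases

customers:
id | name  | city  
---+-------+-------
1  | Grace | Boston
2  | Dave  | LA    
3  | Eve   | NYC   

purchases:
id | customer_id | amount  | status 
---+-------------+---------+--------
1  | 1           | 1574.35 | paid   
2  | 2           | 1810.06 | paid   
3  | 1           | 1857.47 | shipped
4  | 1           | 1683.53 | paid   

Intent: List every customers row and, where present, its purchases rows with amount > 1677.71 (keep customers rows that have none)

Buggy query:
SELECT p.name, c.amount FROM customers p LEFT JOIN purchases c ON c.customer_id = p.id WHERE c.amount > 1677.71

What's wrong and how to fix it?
Bug: A WHERE condition on the right-hand table after LEFT JOIN drops unmatched parents

Fix: Put 'c.amount > 1677.71' in the JOIN's ON clause instead of WHERE

Corrected query:
SELECT p.name, c.amount FROM customers p LEFT JOIN purchases c ON c.customer_id = p.id AND c.amount > 1677.71

Result:
name  | amount 
------+--------
Grace | 1683.53
Grace | 1857.47
Dave  | 1810.06
Eve   | NULL   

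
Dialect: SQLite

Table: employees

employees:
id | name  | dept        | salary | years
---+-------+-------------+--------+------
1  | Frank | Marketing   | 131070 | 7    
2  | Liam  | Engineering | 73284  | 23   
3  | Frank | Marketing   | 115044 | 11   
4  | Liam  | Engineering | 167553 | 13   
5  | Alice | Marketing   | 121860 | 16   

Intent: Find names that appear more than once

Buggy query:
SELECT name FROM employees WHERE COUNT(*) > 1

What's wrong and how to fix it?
Bug: WHERE can't reference COUNT(*); aggregates are computed after WHERE

Fix: GROUP BY name, then filter groups with HAVING COUNT(*) > 1

Corrected query:
SELECT name FROM employees GROUP BY name HAVING COUNT(*) > 1

Result:
name 
-----
Frank
Liam 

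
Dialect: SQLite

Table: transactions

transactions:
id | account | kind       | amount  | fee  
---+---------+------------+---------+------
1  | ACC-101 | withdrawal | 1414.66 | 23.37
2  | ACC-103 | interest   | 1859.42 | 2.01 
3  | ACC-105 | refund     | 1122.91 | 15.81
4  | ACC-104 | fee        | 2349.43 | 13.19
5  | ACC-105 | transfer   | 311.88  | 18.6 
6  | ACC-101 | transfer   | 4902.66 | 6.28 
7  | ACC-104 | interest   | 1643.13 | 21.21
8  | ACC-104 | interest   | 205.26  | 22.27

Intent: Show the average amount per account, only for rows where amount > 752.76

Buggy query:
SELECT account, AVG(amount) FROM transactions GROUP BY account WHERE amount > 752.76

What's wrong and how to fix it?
Bug: WHERE cannot follow GROUP BY

Fix: Move the WHERE clause before GROUP BY

Corrected query:
SELECT account, AVG(amount) FROM transactions WHERE amount > 752.76 GROUP BY account

Result:
account | AVG(amount)
--------+------------
ACC-101 | 3158.66    
ACC-103 | 1859.42    
ACC-104 | 1996.28    
ACC-105 | 1122.91    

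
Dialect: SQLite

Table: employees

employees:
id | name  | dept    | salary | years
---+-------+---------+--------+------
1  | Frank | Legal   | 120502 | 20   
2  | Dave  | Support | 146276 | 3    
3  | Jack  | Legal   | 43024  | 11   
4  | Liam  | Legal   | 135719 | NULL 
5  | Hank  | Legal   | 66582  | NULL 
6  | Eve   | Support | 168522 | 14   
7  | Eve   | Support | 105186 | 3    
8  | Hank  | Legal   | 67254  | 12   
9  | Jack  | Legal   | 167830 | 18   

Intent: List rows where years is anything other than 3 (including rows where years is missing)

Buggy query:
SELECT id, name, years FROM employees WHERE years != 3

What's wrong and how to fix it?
Bug: Inequality against NULL is unknown, not true; rows with NULL are dropped

Fix: Add an explicit OR years IS NULL to include the missing-value rows

Corrected query:
SELECT id, name, years FROM employees WHERE years != 3 OR years IS NULL

Result:
id | name  | years
---+-------+------
1  | Frank | 20   
3  | Jack  | 11   
4  | Liam  | NULL 
5  | Hank  | NULL 
6  | Eve   | 14   
8  | Hank  | 12   
9  | Jack  | 18   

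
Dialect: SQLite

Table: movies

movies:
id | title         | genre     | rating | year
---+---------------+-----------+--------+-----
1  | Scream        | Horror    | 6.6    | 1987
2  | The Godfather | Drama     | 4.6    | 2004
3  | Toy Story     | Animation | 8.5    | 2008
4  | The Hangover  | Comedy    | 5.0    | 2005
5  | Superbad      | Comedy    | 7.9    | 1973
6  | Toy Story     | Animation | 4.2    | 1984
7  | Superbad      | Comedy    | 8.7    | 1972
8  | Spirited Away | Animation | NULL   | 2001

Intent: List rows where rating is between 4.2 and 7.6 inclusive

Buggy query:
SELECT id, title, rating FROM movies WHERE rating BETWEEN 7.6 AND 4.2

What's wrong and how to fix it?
Bug: BETWEEN expects the lower bound first; with 7.6 AND 4.2 the range is empty

Fix: Write BETWEEN 4.2 AND 7.6

Corrected query:
SELECT id, title, rating FROM movies WHERE rating BETWEEN 4.2 AND 7.6

Result:
id | title         | rating
---+---------------+-------
1  | Scream        | 6.6   
2  | The Godfather | 4.6   
4  | The Hangover  | 5     
6  | Toy Story     | 4.2   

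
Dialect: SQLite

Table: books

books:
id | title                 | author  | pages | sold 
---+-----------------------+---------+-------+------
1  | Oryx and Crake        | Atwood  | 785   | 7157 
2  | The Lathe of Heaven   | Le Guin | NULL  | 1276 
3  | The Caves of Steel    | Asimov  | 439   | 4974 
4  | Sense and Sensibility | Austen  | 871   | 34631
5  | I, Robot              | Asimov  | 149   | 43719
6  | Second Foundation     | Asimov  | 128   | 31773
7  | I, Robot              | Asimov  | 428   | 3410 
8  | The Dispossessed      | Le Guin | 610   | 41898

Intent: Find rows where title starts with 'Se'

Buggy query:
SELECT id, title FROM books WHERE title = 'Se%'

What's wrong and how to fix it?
Bug: '=' compares the literal string including the % character; pattern matching needs LIKE

Fix: Use LIKE for wildcard pattern matching

Corrected query:
SELECT id, title FROM books WHERE title LIKE 'Se%'

Result:
id | title                
---+----------------------
4  | Sense and Sensibility
6  | Second Foundation    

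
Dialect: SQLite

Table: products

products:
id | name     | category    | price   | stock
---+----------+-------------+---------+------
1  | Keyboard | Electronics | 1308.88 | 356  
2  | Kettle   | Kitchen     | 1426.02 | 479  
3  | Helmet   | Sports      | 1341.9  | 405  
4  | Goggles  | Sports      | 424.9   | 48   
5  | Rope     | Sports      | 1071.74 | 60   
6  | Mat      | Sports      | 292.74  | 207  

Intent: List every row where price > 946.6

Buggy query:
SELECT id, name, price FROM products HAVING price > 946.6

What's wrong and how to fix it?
Bug: HAVING filters the output of aggregation, but this query has no GROUP BY and no aggregate functions, so SQLite rejects it (HAVING clause on a non-aggregate query); the condition here is per row

Fix: Replace HAVING with WHERE since the condition applies to individual rows

Corrected query:
SELECT id, name, price FROM products WHERE price > 946.6

Result:
id | name     | price  
---+----------+--------
1  | Keyboard | 1308.88
2  | Kettle   | 1426.02
3  | Helmet   | 1341.9 
5  | Rope     | 1071.74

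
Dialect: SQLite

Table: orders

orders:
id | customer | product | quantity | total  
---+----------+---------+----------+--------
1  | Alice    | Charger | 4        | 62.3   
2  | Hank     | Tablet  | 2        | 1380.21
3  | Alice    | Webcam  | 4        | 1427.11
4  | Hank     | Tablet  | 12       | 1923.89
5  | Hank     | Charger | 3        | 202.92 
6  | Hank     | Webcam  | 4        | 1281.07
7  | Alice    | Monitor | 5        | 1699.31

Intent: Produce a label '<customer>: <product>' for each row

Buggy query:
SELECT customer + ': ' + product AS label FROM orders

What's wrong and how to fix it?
Bug: '+' is numeric addition; on text columns SQLite converts them to 0 instead of concatenating

Fix: Use the || operator for string concatenation

Corrected query:
SELECT customer || ': ' || product AS label FROM orders

Result:
label         
--------------
Alice: Charger
Hank: Tablet  
Alice: Webcam 
Hank: Tablet  
Hank: Charger 
Hank: Webcam  
Alice: Monitor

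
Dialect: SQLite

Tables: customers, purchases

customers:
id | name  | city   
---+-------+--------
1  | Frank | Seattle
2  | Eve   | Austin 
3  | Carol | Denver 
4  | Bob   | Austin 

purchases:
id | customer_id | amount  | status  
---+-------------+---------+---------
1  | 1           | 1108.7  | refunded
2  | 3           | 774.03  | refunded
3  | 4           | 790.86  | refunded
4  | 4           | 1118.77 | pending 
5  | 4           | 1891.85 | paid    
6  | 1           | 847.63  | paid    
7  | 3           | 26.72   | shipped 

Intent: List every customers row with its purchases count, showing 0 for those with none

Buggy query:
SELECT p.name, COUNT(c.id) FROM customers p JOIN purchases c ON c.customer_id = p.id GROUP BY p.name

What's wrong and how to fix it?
Bug: An inner join excludes parents with zero children

Fix: Use LEFT JOIN so parents without children still appear (COUNT(c.id) gives 0)

Corrected query:
SELECT p.name, COUNT(c.id) FROM customers p LEFT JOIN purchases c ON c.customer_id = p.id GROUP BY p.name

Result:
name  | COUNT(c.id)
------+------------
Bob   | 3          
Carol | 2          
Eve   | 0          
Frank | 2          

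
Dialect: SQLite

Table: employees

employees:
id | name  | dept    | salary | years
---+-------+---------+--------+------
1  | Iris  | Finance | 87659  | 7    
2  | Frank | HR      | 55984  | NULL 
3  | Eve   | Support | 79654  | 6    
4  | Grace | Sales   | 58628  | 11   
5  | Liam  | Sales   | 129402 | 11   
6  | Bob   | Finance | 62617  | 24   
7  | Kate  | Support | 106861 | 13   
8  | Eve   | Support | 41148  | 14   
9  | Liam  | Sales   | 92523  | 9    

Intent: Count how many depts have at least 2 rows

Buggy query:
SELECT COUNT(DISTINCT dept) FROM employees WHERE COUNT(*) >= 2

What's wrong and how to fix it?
Bug: WHERE filters individual rows, not groups, so a group-level COUNT is invalid there

Fix: Group first with HAVING COUNT(*) >= 2, then COUNT the resulting groups

Corrected query:
SELECT COUNT(*) FROM (SELECT dept FROM employees GROUP BY dept HAVING COUNT(*) >= 2)

Result:
COUNT(*)
--------
3       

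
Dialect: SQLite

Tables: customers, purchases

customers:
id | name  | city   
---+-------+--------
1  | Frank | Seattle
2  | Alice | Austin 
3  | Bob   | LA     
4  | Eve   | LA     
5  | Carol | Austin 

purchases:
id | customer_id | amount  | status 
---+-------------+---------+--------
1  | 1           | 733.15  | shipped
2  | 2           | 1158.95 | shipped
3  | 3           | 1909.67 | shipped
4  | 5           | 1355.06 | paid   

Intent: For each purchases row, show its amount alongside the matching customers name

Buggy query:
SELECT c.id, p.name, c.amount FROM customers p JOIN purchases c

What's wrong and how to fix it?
Bug: Missing join condition: each purchases row is matched to all customers rows instead of just its own

Fix: Specify the join condition linking the foreign key to the parent id

Corrected query:
SELECT c.id, p.name, c.amount FROM customers p JOIN purchases c ON c.customer_id = p.id

Result:
id | name  | amount 
---+-------+--------
1  | Frank | 733.15 
2  | Alice | 1158.95
3  | Bob   | 1909.67
4  | Carol | 1355.06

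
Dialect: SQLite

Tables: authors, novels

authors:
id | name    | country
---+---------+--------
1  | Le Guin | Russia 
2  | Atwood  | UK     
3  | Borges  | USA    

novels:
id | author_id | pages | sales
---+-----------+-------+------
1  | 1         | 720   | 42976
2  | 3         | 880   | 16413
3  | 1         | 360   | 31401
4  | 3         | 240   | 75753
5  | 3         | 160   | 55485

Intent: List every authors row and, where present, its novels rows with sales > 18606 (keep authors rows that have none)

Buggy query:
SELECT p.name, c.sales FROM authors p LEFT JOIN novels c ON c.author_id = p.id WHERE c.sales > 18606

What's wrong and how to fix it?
Bug: Filtering c.sales in WHERE discards the NULL rows produced by LEFT JOIN, turning it into an inner join

Fix: Put 'c.sales > 18606' in the JOIN's ON clause instead of WHERE

Corrected query:
SELECT p.name, c.sales FROM authors p LEFT JOIN novels c ON c.author_id = p.id AND c.sales > 18606

Result:
name    | sales
--------+------
Le Guin | 31401
Le Guin | 42976
Atwood  | NULL 
Borges  | 55485
Borges  | 75753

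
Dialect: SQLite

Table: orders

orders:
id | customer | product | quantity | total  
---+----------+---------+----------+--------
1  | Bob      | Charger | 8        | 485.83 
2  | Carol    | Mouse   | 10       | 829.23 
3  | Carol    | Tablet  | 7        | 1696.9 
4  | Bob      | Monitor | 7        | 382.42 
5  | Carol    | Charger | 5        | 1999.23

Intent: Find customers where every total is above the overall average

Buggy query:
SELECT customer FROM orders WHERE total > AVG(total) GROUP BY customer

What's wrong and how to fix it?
Bug: AVG() is an aggregate; it can't sit directly in WHERE

Fix: Use a subquery for AVG and a HAVING MIN(...) filter so the condition holds for every row in the group

Corrected query:
SELECT customer FROM orders GROUP BY customer HAVING MIN(total) > (SELECT AVG(total) FROM orders)

Result:
(no rows)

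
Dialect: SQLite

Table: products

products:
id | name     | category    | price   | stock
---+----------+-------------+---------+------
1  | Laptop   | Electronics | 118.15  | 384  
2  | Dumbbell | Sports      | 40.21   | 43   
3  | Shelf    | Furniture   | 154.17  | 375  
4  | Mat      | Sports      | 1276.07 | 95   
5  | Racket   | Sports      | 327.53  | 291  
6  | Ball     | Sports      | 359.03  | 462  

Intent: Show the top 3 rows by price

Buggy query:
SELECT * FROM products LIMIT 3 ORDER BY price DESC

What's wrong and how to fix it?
Bug: ORDER BY cannot follow LIMIT; LIMIT is the final clause

Fix: Swap the clauses: ORDER BY first, then LIMIT

Corrected query:
SELECT * FROM products ORDER BY price DESC LIMIT 3

Result:
id | name   | category | price   | stock
---+--------+----------+---------+------
4  | Mat    | Sports   | 1276.07 | 95   
6  | Ball   | Sports   | 359.03  | 462  
5  | Racket | Sports   | 327.53  | 291  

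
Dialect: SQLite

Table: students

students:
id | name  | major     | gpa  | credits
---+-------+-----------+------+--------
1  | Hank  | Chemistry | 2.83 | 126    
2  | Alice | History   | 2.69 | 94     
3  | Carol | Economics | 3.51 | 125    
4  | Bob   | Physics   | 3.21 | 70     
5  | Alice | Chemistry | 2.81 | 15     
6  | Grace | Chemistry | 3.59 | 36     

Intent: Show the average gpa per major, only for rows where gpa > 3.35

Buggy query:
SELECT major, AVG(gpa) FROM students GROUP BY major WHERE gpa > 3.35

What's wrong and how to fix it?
Bug: WHERE cannot follow GROUP BY

Fix: Move the WHERE clause before GROUP BY

Corrected query:
SELECT major, AVG(gpa) FROM students WHERE gpa > 3.35 GROUP BY major

Result:
major     | AVG(gpa)
----------+---------
Chemistry | 3.59    
Economics | 3.51    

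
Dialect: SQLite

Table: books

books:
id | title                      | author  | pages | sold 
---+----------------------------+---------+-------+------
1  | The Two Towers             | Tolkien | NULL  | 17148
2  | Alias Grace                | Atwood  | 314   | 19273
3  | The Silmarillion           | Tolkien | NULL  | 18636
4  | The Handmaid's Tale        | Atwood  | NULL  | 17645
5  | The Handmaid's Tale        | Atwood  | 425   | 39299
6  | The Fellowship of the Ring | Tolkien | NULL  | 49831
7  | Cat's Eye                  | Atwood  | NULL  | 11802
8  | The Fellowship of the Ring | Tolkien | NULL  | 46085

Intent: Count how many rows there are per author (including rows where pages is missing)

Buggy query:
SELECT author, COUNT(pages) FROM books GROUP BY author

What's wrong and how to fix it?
Bug: COUNT(pages) skips NULLs, so groups with missing pages are undercounted

Fix: Replace COUNT(pages) with COUNT(*)

Corrected query:
SELECT author, COUNT(*) FROM books GROUP BY author

Result:
author  | COUNT(*)
--------+---------
Atwood  | 4       
Tolkien | 4       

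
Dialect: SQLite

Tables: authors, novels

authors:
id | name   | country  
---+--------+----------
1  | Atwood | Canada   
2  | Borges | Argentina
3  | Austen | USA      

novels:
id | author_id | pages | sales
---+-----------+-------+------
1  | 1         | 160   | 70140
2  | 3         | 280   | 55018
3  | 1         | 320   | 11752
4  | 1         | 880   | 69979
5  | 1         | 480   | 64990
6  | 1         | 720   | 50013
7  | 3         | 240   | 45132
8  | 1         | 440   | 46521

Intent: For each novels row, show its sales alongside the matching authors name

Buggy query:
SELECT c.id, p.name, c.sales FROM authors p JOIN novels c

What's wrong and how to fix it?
Bug: JOIN with no ON clause produces a cartesian product; every novels row pairs with every authors row

Fix: Specify the join condition linking the foreign key to the parent id

Corrected query:
SELECT c.id, p.name, c.sales FROM authors p JOIN novels c ON c.author_id = p.id

Result:
id | name   | sales
---+--------+------
1  | Atwood | 70140
2  | Austen | 55018
3  | Atwood | 11752
4  | Atwood | 69979
5  | Atwood | 64990
6  | Atwood | 50013
7  | Austen | 45132
8  | Atwood | 46521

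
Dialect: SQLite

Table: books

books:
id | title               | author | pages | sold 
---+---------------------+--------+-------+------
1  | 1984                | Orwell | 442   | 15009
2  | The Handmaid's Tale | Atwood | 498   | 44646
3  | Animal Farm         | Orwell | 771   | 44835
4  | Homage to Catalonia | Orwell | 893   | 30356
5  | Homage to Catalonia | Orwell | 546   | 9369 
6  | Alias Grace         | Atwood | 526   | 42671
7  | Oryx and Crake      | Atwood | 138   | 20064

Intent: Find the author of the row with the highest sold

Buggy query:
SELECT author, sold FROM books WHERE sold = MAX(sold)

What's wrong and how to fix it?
Bug: MAX(sold) is an aggregate and cannot be used directly in WHERE

Fix: Use a subquery: WHERE sold = (SELECT MAX(sold) FROM books)

Corrected query:
SELECT author, sold FROM books WHERE sold = (SELECT MAX(sold) FROM books)

Result:
author | sold 
-------+------
Orwell | 44835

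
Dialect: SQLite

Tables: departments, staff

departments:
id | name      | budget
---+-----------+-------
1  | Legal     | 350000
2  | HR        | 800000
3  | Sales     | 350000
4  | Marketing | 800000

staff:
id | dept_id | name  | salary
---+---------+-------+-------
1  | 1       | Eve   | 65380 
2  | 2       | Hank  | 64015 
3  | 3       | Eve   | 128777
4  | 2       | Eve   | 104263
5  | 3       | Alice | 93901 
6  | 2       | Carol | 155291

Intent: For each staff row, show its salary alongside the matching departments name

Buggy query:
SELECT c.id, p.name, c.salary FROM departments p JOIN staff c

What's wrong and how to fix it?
Bug: Missing join condition: each staff row is matched to all departments rows instead of just its own

Fix: Add ON c.dept_id = p.id to the JOIN

Corrected query:
SELECT c.id, p.name, c.salary FROM departments p JOIN staff c ON c.dept_id = p.id

Result:
id | name  | salary
---+-------+-------
1  | Legal | 65380 
2  | HR    | 64015 
3  | Sales | 128777
4  | HR    | 104263
5  | Sales | 93901 
6  | HR    | 155291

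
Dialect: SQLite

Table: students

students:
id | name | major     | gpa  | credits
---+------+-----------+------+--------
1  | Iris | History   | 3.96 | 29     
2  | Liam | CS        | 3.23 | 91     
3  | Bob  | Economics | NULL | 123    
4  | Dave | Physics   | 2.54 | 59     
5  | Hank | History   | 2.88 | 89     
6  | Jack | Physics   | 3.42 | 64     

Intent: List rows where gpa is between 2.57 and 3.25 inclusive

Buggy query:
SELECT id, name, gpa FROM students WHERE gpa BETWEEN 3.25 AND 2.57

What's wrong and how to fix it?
Bug: BETWEEN expects the lower bound first; with 3.25 AND 2.57 the range is empty

Fix: Write BETWEEN 2.57 AND 3.25

Corrected query:
SELECT id, name, gpa FROM students WHERE gpa BETWEEN 2.57 AND 3.25

Result:
id | name | gpa 
---+------+-----
2  | Liam | 3.23
5  | Hank | 2.88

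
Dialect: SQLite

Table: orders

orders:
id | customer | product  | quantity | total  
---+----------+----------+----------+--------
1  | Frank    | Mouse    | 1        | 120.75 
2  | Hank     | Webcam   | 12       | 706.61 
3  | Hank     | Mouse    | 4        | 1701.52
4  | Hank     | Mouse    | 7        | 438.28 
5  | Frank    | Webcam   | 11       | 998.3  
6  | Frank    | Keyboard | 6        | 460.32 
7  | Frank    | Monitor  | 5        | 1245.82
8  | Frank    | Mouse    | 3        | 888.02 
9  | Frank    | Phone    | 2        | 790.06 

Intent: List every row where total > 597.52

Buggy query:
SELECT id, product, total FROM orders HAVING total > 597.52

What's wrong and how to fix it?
Bug: HAVING filters the output of aggregation, but this query has no GROUP BY and no aggregate functions, so SQLite rejects it (HAVING clause on a non-aggregate query); the condition here is per row

Fix: Use WHERE for row-level filtering

Corrected query:
SELECT id, product, total FROM orders WHERE total > 597.52

Result:
id | product | total  
---+---------+--------
2  | Webcam  | 706.61 
3  | Mouse   | 1701.52
5  | Webcam  | 998.3  
7  | Monitor | 1245.82
8  | Mouse   | 888.02 
9  | Phone   | 790.06 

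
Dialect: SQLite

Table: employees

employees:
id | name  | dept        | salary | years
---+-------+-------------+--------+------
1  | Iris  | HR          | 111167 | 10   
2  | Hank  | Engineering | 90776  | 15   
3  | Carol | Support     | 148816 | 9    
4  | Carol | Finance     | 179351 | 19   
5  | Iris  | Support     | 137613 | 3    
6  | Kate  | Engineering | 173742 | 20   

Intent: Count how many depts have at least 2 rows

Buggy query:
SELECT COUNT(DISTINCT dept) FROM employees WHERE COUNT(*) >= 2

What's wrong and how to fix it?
Bug: COUNT(*) cannot appear in WHERE; the per-group count doesn't exist yet

Fix: Group first with HAVING COUNT(*) >= 2, then COUNT the resulting groups

Corrected query:
SELECT COUNT(*) FROM (SELECT dept FROM employees GROUP BY dept HAVING COUNT(*) >= 2)

Result:
COUNT(*)
--------
2       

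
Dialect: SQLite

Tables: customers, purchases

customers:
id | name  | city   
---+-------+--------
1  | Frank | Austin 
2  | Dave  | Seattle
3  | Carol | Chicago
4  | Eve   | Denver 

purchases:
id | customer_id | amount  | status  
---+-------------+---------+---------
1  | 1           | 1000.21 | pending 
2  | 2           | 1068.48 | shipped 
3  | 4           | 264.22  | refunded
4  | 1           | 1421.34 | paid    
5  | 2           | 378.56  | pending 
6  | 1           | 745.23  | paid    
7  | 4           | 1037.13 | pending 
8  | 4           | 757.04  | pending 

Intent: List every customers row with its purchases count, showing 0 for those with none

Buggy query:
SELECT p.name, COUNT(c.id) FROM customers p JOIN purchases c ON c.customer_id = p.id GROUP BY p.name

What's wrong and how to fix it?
Bug: INNER JOIN drops customers rows that have no matching purchases rows

Fix: Switch to LEFT JOIN to retain unmatched parent rows

Corrected query:
SELECT p.name, COUNT(c.id) FROM customers p LEFT JOIN purchases c ON c.customer_id = p.id GROUP BY p.name

Result:
name  | COUNT(c.id)
------+------------
Carol | 0          
Dave  | 2          
Eve   | 3          
Frank | 3          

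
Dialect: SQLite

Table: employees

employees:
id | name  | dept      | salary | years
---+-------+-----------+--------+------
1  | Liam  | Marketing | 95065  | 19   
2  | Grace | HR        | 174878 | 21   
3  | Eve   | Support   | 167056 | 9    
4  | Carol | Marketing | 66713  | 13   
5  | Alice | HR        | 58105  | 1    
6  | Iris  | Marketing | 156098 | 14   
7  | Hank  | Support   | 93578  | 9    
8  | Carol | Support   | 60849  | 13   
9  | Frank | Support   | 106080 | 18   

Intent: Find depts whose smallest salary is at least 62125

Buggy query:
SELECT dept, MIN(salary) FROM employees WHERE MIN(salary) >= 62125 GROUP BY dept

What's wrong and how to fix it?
Bug: MIN() in WHERE is a misuse of aggregate

Fix: Use HAVING for the per-group MIN condition

Corrected query:
SELECT dept, MIN(salary) FROM employees GROUP BY dept HAVING MIN(salary) >= 62125

Result:
dept      | MIN(salary)
----------+------------
Marketing | 66713      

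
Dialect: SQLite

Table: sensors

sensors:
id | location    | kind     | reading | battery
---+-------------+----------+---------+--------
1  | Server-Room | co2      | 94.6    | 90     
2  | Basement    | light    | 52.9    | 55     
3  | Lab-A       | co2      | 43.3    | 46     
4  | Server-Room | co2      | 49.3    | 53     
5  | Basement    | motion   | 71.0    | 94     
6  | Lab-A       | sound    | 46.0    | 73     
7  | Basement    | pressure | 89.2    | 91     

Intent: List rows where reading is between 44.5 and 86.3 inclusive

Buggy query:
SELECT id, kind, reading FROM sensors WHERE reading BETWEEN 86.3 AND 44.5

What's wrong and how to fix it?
Bug: BETWEEN expects the lower bound first; with 86.3 AND 44.5 the range is empty

Fix: Write BETWEEN 44.5 AND 86.3

Corrected query:
SELECT id, kind, reading FROM sensors WHERE reading BETWEEN 44.5 AND 86.3

Result:
id | kind   | reading
---+--------+--------
2  | light  | 52.9   
4  | co2    | 49.3   
5  | motion | 71     
6  | sound  | 46     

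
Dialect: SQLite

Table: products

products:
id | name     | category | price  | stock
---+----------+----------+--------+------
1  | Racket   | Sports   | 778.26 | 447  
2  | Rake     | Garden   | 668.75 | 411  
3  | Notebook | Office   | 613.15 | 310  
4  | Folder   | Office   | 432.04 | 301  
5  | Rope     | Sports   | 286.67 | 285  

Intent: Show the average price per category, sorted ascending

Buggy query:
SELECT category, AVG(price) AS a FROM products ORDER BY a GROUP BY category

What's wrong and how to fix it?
Bug: ORDER BY appears before GROUP BY; SQL clause order requires GROUP BY first

Fix: Move ORDER BY to the end, after GROUP BY

Corrected query:
SELECT category, AVG(price) AS a FROM products GROUP BY category ORDER BY a

Result:
category | a      
---------+--------
Office   | 522.595
Sports   | 532.465
Garden   | 668.75 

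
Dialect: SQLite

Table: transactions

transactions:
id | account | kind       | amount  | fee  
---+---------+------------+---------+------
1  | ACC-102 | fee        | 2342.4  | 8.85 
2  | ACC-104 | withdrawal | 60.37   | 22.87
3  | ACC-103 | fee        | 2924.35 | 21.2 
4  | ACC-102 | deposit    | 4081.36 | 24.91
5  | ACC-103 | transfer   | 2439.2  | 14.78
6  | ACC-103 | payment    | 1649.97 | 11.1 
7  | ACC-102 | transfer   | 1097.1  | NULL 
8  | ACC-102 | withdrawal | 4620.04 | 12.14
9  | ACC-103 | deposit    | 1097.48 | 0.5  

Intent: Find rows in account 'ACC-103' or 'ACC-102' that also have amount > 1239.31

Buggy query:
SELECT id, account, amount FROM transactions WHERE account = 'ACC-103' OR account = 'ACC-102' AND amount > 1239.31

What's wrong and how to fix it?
Bug: Without parentheses, AND is evaluated before OR, so the amount filter only applies to the 'ACC-102' branch

Fix: Add parentheses around the OR so the AND applies to both alternatives

Corrected query:
SELECT id, account, amount FROM transactions WHERE (account = 'ACC-103' OR account = 'ACC-102') AND amount > 1239.31

Result:
id | account | amount 
---+---------+--------
1  | ACC-102 | 2342.4 
3  | ACC-103 | 2924.35
4  | ACC-102 | 4081.36
5  | ACC-103 | 2439.2 
6  | ACC-103 | 1649.97
8  | ACC-102 | 4620.04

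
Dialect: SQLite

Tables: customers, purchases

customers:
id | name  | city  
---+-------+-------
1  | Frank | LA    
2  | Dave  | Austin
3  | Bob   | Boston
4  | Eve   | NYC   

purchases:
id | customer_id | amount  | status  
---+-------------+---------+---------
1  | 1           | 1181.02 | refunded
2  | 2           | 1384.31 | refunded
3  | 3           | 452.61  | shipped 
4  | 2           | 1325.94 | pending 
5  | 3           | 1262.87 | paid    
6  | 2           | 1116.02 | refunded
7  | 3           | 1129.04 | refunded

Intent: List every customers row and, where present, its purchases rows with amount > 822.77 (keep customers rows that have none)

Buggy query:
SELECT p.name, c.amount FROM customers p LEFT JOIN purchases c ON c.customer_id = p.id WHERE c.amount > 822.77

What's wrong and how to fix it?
Bug: A WHERE condition on the right-hand table after LEFT JOIN drops unmatched parents

Fix: Put 'c.amount > 822.77' in the JOIN's ON clause instead of WHERE

Corrected query:
SELECT p.name, c.amount FROM customers p LEFT JOIN purchases c ON c.customer_id = p.id AND c.amount > 822.77

Result:
name  | amount 
------+--------
Frank | 1181.02
Dave  | 1116.02
Dave  | 1325.94
Dave  | 1384.31
Bob   | 1129.04
Bob   | 1262.87
Eve   | NULL   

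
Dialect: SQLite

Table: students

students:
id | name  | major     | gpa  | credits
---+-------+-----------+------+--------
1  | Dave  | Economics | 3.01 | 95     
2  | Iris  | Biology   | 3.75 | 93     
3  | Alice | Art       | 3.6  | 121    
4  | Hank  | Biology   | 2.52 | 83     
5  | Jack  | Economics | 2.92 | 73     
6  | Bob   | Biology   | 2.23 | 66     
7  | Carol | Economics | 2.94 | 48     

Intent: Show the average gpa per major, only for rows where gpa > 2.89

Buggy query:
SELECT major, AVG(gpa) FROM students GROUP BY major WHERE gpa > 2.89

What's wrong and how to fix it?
Bug: WHERE cannot follow GROUP BY

Fix: Move the WHERE clause before GROUP BY

Corrected query:
SELECT major, AVG(gpa) FROM students WHERE gpa > 2.89 GROUP BY major

Result:
major     | AVG(gpa)
----------+---------
Art       | 3.6     
Biology   | 3.75    
Economics | 2.956667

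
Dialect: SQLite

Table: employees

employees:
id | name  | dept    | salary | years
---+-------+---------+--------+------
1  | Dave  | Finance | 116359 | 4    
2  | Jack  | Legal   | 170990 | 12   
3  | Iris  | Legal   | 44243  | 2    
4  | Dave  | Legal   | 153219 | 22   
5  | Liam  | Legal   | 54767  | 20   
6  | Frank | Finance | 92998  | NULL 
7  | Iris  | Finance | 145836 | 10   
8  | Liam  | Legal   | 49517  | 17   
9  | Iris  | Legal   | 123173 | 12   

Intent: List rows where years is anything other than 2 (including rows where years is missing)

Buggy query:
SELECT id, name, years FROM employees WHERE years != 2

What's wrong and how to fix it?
Bug: Inequality against NULL is unknown, not true; rows with NULL are dropped

Fix: Handle NULL separately with IS NULL alongside the inequality

Corrected query:
SELECT id, name, years FROM employees WHERE years != 2 OR years IS NULL

Result:
id | name  | years
---+-------+------
1  | Dave  | 4    
2  | Jack  | 12   
4  | Dave  | 22   
5  | Liam  | 20   
6  | Frank | NULL 
7  | Iris  | 10   
8  | Liam  | 17   
9  | Iris  | 12   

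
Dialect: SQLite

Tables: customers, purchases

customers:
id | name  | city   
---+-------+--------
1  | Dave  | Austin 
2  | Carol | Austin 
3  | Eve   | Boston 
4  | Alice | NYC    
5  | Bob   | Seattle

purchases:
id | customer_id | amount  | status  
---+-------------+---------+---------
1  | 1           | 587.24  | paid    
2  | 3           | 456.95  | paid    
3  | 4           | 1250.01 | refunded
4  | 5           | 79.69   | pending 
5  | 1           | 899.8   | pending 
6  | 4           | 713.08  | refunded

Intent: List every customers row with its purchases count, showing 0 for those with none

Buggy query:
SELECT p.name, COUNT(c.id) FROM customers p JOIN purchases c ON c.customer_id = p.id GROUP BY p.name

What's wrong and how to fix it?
Bug: An inner join excludes parents with zero children

Fix: Use LEFT JOIN so parents without children still appear (COUNT(c.id) gives 0)

Corrected query:
SELECT p.name, COUNT(c.id) FROM customers p LEFT JOIN purchases c ON c.customer_id = p.id GROUP BY p.name

Result:
name  | COUNT(c.id)
------+------------
Alice | 2          
Bob   | 1          
Carol | 0          
Dave  | 2          
Eve   | 1          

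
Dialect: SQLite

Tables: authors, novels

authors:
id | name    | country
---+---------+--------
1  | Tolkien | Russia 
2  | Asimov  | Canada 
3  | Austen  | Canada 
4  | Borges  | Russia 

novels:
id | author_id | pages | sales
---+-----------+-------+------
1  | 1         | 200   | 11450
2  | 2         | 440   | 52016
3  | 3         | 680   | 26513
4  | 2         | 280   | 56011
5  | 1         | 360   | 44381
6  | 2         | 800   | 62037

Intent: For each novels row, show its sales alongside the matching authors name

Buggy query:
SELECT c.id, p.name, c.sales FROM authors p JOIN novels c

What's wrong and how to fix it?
Bug: JOIN with no ON clause produces a cartesian product; every novels row pairs with every authors row

Fix: Add ON c.author_id = p.id to the JOIN

Corrected query:
SELECT c.id, p.name, c.sales FROM authors p JOIN novels c ON c.author_id = p.id

Result:
id | name    | sales
---+---------+------
1  | Tolkien | 11450
2  | Asimov  | 52016
3  | Austen  | 26513
4  | Asimov  | 56011
5  | Tolkien | 44381
6  | Asimov  | 62037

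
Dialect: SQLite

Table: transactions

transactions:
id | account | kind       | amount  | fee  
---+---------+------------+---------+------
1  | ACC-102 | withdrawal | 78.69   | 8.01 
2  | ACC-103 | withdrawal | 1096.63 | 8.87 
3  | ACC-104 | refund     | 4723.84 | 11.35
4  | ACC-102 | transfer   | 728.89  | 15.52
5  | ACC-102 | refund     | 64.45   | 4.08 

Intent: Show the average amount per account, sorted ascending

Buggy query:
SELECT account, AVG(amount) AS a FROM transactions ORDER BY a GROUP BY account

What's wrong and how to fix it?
Bug: GROUP BY must precede ORDER BY

Fix: Reorder: SELECT … FROM … GROUP BY … ORDER BY …

Corrected query:
SELECT account, AVG(amount) AS a FROM transactions GROUP BY account ORDER BY a

Result:
account | a         
--------+-----------
ACC-102 | 290.676667
ACC-103 | 1096.63   
ACC-104 | 4723.84   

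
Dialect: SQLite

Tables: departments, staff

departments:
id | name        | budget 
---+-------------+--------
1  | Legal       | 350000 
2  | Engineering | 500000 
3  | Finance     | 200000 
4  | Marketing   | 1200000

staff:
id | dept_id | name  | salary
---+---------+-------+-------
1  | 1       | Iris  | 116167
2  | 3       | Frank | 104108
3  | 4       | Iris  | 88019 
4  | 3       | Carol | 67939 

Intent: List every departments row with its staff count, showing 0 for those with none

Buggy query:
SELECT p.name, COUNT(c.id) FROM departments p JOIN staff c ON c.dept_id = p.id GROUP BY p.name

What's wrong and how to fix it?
Bug: INNER JOIN drops departments rows that have no matching staff rows

Fix: Use LEFT JOIN so parents without children still appear (COUNT(c.id) gives 0)

Corrected query:
SELECT p.name, COUNT(c.id) FROM departments p LEFT JOIN staff c ON c.dept_id = p.id GROUP BY p.name

Result:
name        | COUNT(c.id)
------------+------------
Engineering | 0          
Finance     | 2          
Legal       | 1          
Marketing   | 1          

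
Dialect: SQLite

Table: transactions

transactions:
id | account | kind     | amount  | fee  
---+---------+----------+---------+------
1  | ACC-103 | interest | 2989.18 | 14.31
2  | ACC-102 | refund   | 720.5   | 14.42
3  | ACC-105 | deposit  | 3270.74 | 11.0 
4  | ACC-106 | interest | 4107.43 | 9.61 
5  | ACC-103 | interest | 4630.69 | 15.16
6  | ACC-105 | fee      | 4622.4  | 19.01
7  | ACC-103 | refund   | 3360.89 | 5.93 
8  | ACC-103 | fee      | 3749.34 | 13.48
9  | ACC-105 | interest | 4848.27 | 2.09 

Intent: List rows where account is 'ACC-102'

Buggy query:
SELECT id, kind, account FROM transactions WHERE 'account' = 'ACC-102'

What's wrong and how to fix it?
Bug: Single quotes denote string literals in SQL; the column name is being compared as a constant string

Fix: Reference the column as account without single quotes

Corrected query:
SELECT id, kind, account FROM transactions WHERE account = 'ACC-102'

Result:
id | kind   | account
---+--------+--------
2  | refund | ACC-102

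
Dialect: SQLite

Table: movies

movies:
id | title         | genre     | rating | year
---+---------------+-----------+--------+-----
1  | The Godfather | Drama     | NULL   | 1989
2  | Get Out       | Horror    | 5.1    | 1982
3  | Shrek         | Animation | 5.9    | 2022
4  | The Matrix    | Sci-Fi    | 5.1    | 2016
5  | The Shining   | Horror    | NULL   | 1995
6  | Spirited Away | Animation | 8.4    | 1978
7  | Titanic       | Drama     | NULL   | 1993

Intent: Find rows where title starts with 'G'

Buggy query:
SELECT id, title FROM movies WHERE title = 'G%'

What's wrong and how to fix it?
Bug: '=' compares the literal string including the % character; pattern matching needs LIKE

Fix: Replace '=' with LIKE so 'G%' is treated as a pattern

Corrected query:
SELECT id, title FROM movies WHERE title LIKE 'G%'

Result:
id | title  
---+--------
2  | Get Out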